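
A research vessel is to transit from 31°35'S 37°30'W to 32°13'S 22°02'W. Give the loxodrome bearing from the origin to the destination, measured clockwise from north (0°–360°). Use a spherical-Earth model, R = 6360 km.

92.8°

Δψ = ln[tan(π/4+φ₂/2)/tan(π/4+φ₁/2)] = -0.0130
Δλ = +0.2699 rad (taken the short way round)
course = atan2(Δλ, Δψ) = 92.76°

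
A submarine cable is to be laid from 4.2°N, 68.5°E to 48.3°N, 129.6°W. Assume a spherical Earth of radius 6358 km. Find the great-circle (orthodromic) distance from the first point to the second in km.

cos σ = sin φ₁ sin φ₂ + cos φ₁ cos φ₂ cos Δλ
      = sin(4.20°)sin(48.30°) + cos(4.20°)cos(48.30°)cos(161.90°) = -0.5759
σ = 125.165° → d = Rσ = 6358·2.18454 = 13889 km

13889 km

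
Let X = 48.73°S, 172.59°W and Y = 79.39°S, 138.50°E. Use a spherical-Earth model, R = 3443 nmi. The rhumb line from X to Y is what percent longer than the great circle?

2.4%

Great circle: σ = 0.6119 rad → d_gc = Rσ = 2106.6 nmi
Rhumb: Δφ = -0.5351, Δλ = -0.8536, Δψ = -1.4001, q = Δφ/Δψ = 0.3822 → d_rh = R√(Δφ²+q²Δλ²) = 2157.9 nmi
Excess = (2157.9 − 2106.6) / 2106.6 = 51.3 / 2106.6 = 2.44% ≈ 2.4%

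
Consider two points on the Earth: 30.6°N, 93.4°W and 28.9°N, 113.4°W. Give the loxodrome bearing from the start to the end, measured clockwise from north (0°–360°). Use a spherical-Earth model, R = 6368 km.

Meridional parts: M(φ₁)=+0.5614, M(φ₂)=+0.5273 → ΔM = -0.0342;  Δλ = -0.3491 rad
tan C = Δλ / ΔM = +10.2135 → C = 264.41°

264.4°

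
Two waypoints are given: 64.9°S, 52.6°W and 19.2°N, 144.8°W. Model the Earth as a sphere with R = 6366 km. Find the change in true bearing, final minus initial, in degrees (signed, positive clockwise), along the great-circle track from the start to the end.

+57.0°

At departure: θ₁ = atan2(sin Δλ cos φ₂, cos φ₁ sin φ₂ − sin φ₁ cos φ₂ cos Δλ) = 276.45°
At arrival: θ₂ = atan2(sin Δλ cos φ₁, −cos φ₂ sin φ₁ + sin φ₂ cos φ₁ cos Δλ) = 333.49°
Δθ = θ₂ − θ₁ = +57.0°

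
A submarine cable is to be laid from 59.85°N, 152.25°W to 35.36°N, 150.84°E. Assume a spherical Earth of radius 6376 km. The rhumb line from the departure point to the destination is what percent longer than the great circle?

2.4%

Great circle: σ = 0.7611 rad → d_gc = Rσ = 4853.0 km
Rhumb: Δφ = -0.4274, Δλ = -0.9933, Δψ = -0.6512, q = Δφ/Δψ = 0.6564 → d_rh = R√(Δφ²+q²Δλ²) = 4970.5 km
Excess = (4970.5 − 4853.0) / 4853.0 = 117.5 / 4853.0 = 2.42% ≈ 2.4%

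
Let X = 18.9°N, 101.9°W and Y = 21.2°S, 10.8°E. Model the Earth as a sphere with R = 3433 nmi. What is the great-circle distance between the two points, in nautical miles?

7024 nmi

cos σ = sin φ₁ sin φ₂ + cos φ₁ cos φ₂ cos Δλ
      = sin(18.90°)sin(-21.20°) + cos(18.90°)cos(-21.20°)cos(112.70°) = -0.4575
σ = 117.228° → d = Rσ = 3433·2.04601 = 7024 nmi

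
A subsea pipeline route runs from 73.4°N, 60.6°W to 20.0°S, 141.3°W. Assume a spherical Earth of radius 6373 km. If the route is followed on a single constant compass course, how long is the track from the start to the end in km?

Δψ = ln[tan(π/4+φ₂/2)/tan(π/4+φ₁/2)] = -2.2813;  Δφ = -1.6301 rad,  Δλ = -1.4085 rad
q = Δφ/Δψ = 0.7146
d = R·√(Δφ² + q²Δλ²) = 6373·1.91580 = 12209 km

12209 km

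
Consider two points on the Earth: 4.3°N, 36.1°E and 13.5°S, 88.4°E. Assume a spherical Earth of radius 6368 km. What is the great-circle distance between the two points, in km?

6098 km

cos σ = sin φ₁ sin φ₂ + cos φ₁ cos φ₂ cos Δλ
      = sin(4.30°)sin(-13.50°) + cos(4.30°)cos(-13.50°)cos(52.30°) = 0.5755
σ = 54.869° → d = Rσ = 6368·0.95764 = 6098 km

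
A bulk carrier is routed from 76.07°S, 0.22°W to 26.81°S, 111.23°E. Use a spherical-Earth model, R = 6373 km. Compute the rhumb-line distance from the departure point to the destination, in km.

Rhumb course C = atan2(Δλ, Δψ) with Δψ = ln[tan(π/4+φ₂/2)/tan(π/4+φ₁/2)] = +1.6164, Δλ = +1.9452 → C = 50.27°
d = R·|Δφ| / |cos C| = 6373·0.85975 / 0.63911 = 8573 km

8573 km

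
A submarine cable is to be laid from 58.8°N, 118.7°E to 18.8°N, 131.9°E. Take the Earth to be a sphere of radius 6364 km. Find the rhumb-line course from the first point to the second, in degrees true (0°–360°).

Meridional parts: M(φ₁)=+1.2758, M(φ₂)=+0.3342 → ΔM = -0.9416;  Δλ = +0.2304 rad
tan C = Δλ / ΔM = -0.2447 → C = 166.25°

166.3°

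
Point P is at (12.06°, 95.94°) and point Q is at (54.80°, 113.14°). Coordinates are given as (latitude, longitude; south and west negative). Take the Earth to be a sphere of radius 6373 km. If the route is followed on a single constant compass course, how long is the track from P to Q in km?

4992 km

Rhumb course C = atan2(Δλ, Δψ) with Δψ = ln[tan(π/4+φ₂/2)/tan(π/4+φ₁/2)] = +0.9361, Δλ = +0.3002 → C = 17.78°
d = R·|Δφ| / |cos C| = 6373·0.74595 / 0.95223 = 4992 km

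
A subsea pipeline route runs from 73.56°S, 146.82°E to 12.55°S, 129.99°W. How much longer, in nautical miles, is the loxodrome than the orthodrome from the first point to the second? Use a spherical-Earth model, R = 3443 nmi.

235 nmi

Great circle: cos σ = sin φ₁ sin φ₂ + cos φ₁ cos φ₂ cos Δλ,  σ = 1.3272 rad → d_gc = 4569.7 nmi
Rhumb line: Δψ = +1.7140, q = Δφ/Δψ = 0.6213, d_rh = R√(Δφ²+q²Δλ²) = 4804.9 nmi
Excess = 4804.9 − 4569.7 = 235.2 ≈ 235 nmi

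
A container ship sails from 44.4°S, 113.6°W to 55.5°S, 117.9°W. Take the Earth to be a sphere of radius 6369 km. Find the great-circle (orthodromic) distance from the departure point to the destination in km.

Haversine: a = sin²(Δφ/2)+cos φ₁ cos φ₂ sin²(Δλ/2) = 0.00992;  σ = 2·atan2(√a,√(1−a))
σ = 11.434° → d = Rσ = 6369·0.19956 = 1271 km

1271 km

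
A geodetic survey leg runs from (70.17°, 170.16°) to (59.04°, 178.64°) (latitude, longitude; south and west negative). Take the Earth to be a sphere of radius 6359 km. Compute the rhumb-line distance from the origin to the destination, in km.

Rhumb course C = atan2(Δλ, Δψ) with Δψ = ln[tan(π/4+φ₂/2)/tan(π/4+φ₁/2)] = -0.4602, Δλ = +0.1480 → C = 162.17°
d = R·|Δφ| / |cos C| = 6359·0.19426 / 0.95198 = 1298 km

1298 km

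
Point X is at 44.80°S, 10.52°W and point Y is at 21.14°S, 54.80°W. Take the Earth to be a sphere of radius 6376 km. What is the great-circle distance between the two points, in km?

cos σ = sin φ₁ sin φ₂ + cos φ₁ cos φ₂ cos Δλ
      = sin(-44.80°)sin(-21.14°) + cos(-44.80°)cos(-21.14°)cos(-44.28°) = 0.7279
σ = 43.286° → d = Rσ = 6376·0.75548 = 4817 km

4817 km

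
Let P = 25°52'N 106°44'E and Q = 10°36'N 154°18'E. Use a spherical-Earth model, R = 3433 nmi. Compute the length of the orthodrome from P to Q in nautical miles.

cos σ = sin φ₁ sin φ₂ + cos φ₁ cos φ₂ cos Δλ
      = sin(25.87°)sin(10.60°) + cos(25.87°)cos(10.60°)cos(47.57°) = 0.6770
σ = 47.388° → d = Rσ = 3433·0.82708 = 2839 nmi

2839 nmi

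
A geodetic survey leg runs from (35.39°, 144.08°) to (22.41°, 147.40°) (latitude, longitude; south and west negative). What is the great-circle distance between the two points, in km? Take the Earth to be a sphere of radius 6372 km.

cos σ = sin φ₁ sin φ₂ + cos φ₁ cos φ₂ cos Δλ
      = sin(35.39°)sin(22.41°) + cos(35.39°)cos(22.41°)cos(3.32°) = 0.9732
σ = 13.299° → d = Rσ = 6372·0.23211 = 1479 km

1479 km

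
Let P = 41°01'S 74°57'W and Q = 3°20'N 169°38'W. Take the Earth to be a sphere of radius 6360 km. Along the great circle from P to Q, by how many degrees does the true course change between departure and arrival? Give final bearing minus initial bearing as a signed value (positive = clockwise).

+41.5°

At departure: θ₁ = atan2(sin Δλ cos φ₂, cos φ₁ sin φ₂ − sin φ₁ cos φ₂ cos Δλ) = 269.45°
At arrival: θ₂ = atan2(sin Δλ cos φ₁, −cos φ₂ sin φ₁ + sin φ₂ cos φ₁ cos Δλ) = 310.91°
Δθ = θ₂ − θ₁ = +41.5°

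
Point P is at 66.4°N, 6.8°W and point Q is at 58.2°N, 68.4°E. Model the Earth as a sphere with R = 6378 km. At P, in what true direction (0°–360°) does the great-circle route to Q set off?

θ = atan2( sin Δλ·cos φ₂ ,  cos φ₁ sin φ₂ − sin φ₁ cos φ₂ cos Δλ )
  = atan2(+0.5095, +0.2169) = 66.94°

66.9°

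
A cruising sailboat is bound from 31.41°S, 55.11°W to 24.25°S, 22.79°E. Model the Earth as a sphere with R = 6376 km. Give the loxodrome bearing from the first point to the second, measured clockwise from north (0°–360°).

Meridional parts: M(φ₁)=-0.5779, M(φ₂)=-0.4365 → ΔM = +0.1415;  Δλ = +1.3596 rad
tan C = Δλ / ΔM = +9.6117 → C = 84.06°

84.1°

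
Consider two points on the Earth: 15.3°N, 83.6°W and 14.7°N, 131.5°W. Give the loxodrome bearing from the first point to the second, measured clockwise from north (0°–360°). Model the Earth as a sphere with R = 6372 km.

269.3°

Meridional parts: M(φ₁)=+0.2703, M(φ₂)=+0.2594 → ΔM = -0.0108;  Δλ = -0.8360 rad
tan C = Δλ / ΔM = +77.1127 → C = 269.26°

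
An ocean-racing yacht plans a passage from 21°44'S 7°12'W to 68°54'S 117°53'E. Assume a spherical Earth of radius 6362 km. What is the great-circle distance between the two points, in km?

9015 km

Haversine: a = sin²(Δφ/2)+cos φ₁ cos φ₂ sin²(Δλ/2) = 0.42337;  σ = 2·atan2(√a,√(1−a))
σ = 81.184° → d = Rσ = 6362·1.41694 = 9015 km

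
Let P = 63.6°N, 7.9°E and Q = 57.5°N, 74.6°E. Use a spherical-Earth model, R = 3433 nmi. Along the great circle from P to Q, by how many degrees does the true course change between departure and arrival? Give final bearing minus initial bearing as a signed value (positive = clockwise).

+59.7°

At departure: θ₁ = atan2(sin Δλ cos φ₂, cos φ₁ sin φ₂ − sin φ₁ cos φ₂ cos Δλ) = 69.49°
At arrival: θ₂ = atan2(sin Δλ cos φ₁, −cos φ₂ sin φ₁ + sin φ₂ cos φ₁ cos Δλ) = 129.19°
Δθ = θ₂ − θ₁ = +59.7°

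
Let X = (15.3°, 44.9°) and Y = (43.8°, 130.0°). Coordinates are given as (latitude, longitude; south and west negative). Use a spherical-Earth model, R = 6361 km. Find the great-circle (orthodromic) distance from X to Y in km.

cos σ = sin φ₁ sin φ₂ + cos φ₁ cos φ₂ cos Δλ
      = sin(15.30°)sin(43.80°) + cos(15.30°)cos(43.80°)cos(85.10°) = 0.2421
σ = 75.989° → d = Rσ = 6361·1.32626 = 8436 km

8436 km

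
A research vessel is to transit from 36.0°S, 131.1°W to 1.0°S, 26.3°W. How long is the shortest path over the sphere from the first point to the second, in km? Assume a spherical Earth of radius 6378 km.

cos σ = sin φ₁ sin φ₂ + cos φ₁ cos φ₂ cos Δλ
      = sin(-36.00°)sin(-1.00°) + cos(-36.00°)cos(-1.00°)cos(104.80°) = -0.1964
σ = 101.325° → d = Rσ = 6378·1.76845 = 11279 km

11279 km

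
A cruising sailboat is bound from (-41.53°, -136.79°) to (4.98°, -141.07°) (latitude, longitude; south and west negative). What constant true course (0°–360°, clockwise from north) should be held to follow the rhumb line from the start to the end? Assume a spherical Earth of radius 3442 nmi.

355.2°

Meridional parts: M(φ₁)=-0.7982, M(φ₂)=+0.0870 → ΔM = +0.8852;  Δλ = -0.0747 rad
tan C = Δλ / ΔM = -0.0844 → C = 355.18°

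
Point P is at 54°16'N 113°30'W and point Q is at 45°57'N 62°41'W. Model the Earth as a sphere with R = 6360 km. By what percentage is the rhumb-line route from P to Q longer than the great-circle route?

2.0%

Great circle: σ = 0.5736 rad → d_gc = Rσ = 3647.8 km
Rhumb: Δφ = -0.1452, Δλ = +0.8869, Δψ = -0.2271, q = Δφ/Δψ = 0.6392 → d_rh = R√(Δφ²+q²Δλ²) = 3721.7 km
Excess = (3721.7 − 3647.8) / 3647.8 = 73.9 / 3647.8 = 2.03% ≈ 2.0%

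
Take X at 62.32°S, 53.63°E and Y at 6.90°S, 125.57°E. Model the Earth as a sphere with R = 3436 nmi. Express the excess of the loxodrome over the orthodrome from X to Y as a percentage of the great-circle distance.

Great circle: σ = 1.3188 rad → d_gc = Rσ = 4531.3 nmi
Rhumb: Δφ = +0.9673, Δλ = +1.2556, Δψ = +1.2802, q = Δφ/Δψ = 0.7555 → d_rh = R√(Δφ²+q²Δλ²) = 4655.2 nmi
Excess = (4655.2 − 4531.3) / 4531.3 = 123.9 / 4531.3 = 2.73% ≈ 2.7%

2.7%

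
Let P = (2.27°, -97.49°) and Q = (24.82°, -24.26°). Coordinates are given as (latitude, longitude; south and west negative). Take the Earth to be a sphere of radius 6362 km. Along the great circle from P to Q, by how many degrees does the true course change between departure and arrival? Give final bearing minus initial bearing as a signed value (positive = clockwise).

+20.1°

At departure: θ₁ = atan2(sin Δλ cos φ₂, cos φ₁ sin φ₂ − sin φ₁ cos φ₂ cos Δλ) = 64.79°
At arrival: θ₂ = atan2(sin Δλ cos φ₁, −cos φ₂ sin φ₁ + sin φ₂ cos φ₁ cos Δλ) = 84.92°
Δθ = θ₂ − θ₁ = +20.1°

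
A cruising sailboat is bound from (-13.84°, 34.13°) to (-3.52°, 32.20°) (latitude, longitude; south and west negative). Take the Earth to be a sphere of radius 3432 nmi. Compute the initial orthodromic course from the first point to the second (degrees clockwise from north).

349.4°

N = sin Δλ·cos φ₂ = -0.0336;  D = cos φ₁ sin φ₂ − sin φ₁ cos φ₂ cos Δλ = +0.1790
initial course = atan2(N, D) = 349.36°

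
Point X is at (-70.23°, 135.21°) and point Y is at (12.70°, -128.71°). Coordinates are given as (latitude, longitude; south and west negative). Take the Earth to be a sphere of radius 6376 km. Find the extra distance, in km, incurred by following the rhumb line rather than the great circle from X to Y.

Great circle: cos σ = sin φ₁ sin φ₂ + cos φ₁ cos φ₂ cos Δλ,  σ = 1.8151 rad → d_gc = 11572.8 km
Rhumb line: Δψ = +1.9707, q = Δφ/Δψ = 0.7345, d_rh = R√(Δφ²+q²Δλ²) = 12117.5 km
Excess = 12117.5 − 11572.8 = 544.7 ≈ 545 km

545 km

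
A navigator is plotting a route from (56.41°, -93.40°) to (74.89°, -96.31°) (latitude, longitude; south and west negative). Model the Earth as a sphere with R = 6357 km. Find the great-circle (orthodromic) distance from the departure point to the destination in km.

Haversine: a = sin²(Δφ/2)+cos φ₁ cos φ₂ sin²(Δλ/2) = 0.02588;  σ = 2·atan2(√a,√(1−a))
σ = 18.514° → d = Rσ = 6357·0.32312 = 2054 km

2054 km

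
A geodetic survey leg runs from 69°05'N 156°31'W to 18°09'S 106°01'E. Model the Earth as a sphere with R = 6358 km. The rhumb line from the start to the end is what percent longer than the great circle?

Great circle: σ = 1.9125 rad → d_gc = Rσ = 12159.5 km
Rhumb: Δφ = -1.5225, Δλ = -1.7011, Δψ = -2.0118, q = Δφ/Δψ = 0.7568 → d_rh = R√(Δφ²+q²Δλ²) = 12676.7 km
Excess = (12676.7 − 12159.5) / 12159.5 = 517.2 / 12159.5 = 4.253% ≈ 4.3%

4.3%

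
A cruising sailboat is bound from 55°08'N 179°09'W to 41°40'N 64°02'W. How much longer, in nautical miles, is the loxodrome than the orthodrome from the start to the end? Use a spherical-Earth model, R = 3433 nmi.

Great circle: cos σ = sin φ₁ sin φ₂ + cos φ₁ cos φ₂ cos Δλ,  σ = 1.1980 rad → d_gc = 4112.9 nmi
Rhumb line: Δψ = -0.3569, q = Δφ/Δψ = 0.6585, d_rh = R√(Δφ²+q²Δλ²) = 4613.0 nmi
Excess = 4613.0 − 4112.9 = 500.1 ≈ 500 nmi

500 nmi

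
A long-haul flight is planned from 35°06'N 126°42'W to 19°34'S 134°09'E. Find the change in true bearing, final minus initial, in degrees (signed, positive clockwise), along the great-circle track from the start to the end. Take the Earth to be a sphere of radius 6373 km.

Initial bearing θ₁ = atan2(sin Δλ cos φ₂, cos φ₁ sin φ₂ − sin φ₁ cos φ₂ cos Δλ) = 258.58°
Final bearing θ₂ = (initial bearing from the destination back to the start) + 180° = 238.33°
Δθ = θ₂ − θ₁ = -20.3°

-20.3°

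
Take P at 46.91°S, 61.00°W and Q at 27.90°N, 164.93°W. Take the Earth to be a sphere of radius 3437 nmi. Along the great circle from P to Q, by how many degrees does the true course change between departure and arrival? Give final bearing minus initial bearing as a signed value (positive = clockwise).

Initial bearing θ₁ = atan2(sin Δλ cos φ₂, cos φ₁ sin φ₂ − sin φ₁ cos φ₂ cos Δλ) = 280.84°
Final bearing θ₂ = (initial bearing from the destination back to the start) + 180° = 310.61°
Δθ = θ₂ − θ₁ = +29.8°

+29.8°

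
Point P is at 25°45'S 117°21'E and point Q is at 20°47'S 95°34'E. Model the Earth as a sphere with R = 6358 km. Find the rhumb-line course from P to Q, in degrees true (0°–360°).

Meridional parts: M(φ₁)=-0.4654, M(φ₂)=-0.3710 → ΔM = +0.0944;  Δλ = -0.3802 rad
tan C = Δλ / ΔM = -4.0275 → C = 283.94°

283.9°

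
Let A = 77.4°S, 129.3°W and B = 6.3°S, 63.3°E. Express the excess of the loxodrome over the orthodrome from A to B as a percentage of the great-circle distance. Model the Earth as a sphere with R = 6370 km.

Great circle: σ = 1.6755 rad → d_gc = Rσ = 10672.9 km
Rhumb: Δφ = +1.2409, Δλ = -2.9217, Δψ = +2.0935, q = Δφ/Δψ = 0.5928 → d_rh = R√(Δφ²+q²Δλ²) = 13571.7 km
Excess = (13571.7 − 10672.9) / 10672.9 = 2898.8 / 10672.9 = 27.16% ≈ 27.2%

27.2%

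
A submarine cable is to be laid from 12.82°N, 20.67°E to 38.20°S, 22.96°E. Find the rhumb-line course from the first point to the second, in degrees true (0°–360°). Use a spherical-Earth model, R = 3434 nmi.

177.6°

Δψ = ln[tan(π/4+φ₂/2)/tan(π/4+φ₁/2)] = -0.9481
Δλ = +0.0400 rad (taken the short way round)
course = atan2(Δλ, Δψ) = 177.59°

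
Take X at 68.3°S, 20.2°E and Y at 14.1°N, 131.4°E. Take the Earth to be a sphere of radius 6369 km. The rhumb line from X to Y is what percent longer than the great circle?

Great circle: σ = 1.9348 rad → d_gc = Rσ = 12322.8 km
Rhumb: Δφ = +1.4382, Δλ = +1.9408, Δψ = +1.9006, q = Δφ/Δψ = 0.7567 → d_rh = R√(Δφ²+q²Δλ²) = 13091.3 km
Excess = (13091.3 − 12322.8) / 12322.8 = 768.5 / 12322.8 = 6.24% ≈ 6.2%

6.2%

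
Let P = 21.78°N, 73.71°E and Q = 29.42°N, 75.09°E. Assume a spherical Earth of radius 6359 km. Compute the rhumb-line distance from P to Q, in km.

859 km

Rhumb course C = atan2(Δλ, Δψ) with Δψ = ln[tan(π/4+φ₂/2)/tan(π/4+φ₁/2)] = +0.1480, Δλ = +0.0241 → C = 9.24°
d = R·|Δφ| / |cos C| = 6359·0.13334 / 0.98702 = 859 km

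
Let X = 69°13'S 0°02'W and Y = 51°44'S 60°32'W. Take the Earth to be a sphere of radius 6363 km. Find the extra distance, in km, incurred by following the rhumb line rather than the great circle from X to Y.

134 km

Great circle: cos σ = sin φ₁ sin φ₂ + cos φ₁ cos φ₂ cos Δλ,  σ = 0.5693 rad → d_gc = 3622.7 km
Rhumb line: Δψ = +0.6375, q = Δφ/Δψ = 0.4786, d_rh = R√(Δφ²+q²Δλ²) = 3756.5 km
Excess = 3756.5 − 3622.7 = 133.8 ≈ 134 km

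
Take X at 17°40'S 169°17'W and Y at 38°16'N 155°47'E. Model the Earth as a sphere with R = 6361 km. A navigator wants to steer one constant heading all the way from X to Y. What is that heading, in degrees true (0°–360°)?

329.6°

Δψ = ln[tan(π/4+φ₂/2)/tan(π/4+φ₁/2)] = +1.0373
Δλ = -0.6097 rad (taken the short way round)
course = atan2(Δλ, Δψ) = 329.55°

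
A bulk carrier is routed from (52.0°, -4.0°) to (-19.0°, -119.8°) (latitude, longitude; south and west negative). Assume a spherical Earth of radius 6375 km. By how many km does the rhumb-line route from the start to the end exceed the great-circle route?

421 km

Great circle: cos σ = sin φ₁ sin φ₂ + cos φ₁ cos φ₂ cos Δλ,  σ = 2.1059 rad → d_gc = 13424.95 km
Rhumb line: Δψ = -1.4040, q = Δφ/Δψ = 0.8826, d_rh = R√(Δφ²+q²Δλ²) = 13846.42 km
Excess = 13846.42 − 13424.95 = 421.47 ≈ 421 km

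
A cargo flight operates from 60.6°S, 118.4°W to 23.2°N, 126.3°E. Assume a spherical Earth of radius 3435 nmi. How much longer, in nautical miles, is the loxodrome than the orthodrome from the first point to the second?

306 nmi

Great circle: cos σ = sin φ₁ sin φ₂ + cos φ₁ cos φ₂ cos Δλ,  σ = 2.1365 rad → d_gc = 7339.0 nmi
Rhumb line: Δψ = +1.7546, q = Δφ/Δψ = 0.8336, d_rh = R√(Δφ²+q²Δλ²) = 7644.8 nmi
Excess = 7644.8 − 7339.0 = 305.8 ≈ 306 nmi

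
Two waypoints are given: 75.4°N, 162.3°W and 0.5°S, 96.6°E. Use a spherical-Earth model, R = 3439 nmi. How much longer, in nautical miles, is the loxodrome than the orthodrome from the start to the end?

396 nmi

Great circle: cos σ = sin φ₁ sin φ₂ + cos φ₁ cos φ₂ cos Δλ,  σ = 1.6278 rad → d_gc = 5598.0 nmi
Rhumb line: Δψ = -2.0636, q = Δφ/Δψ = 0.6419, d_rh = R√(Δφ²+q²Δλ²) = 5994.0 nmi
Excess = 5994.0 − 5598.0 = 396.0 ≈ 396 nmi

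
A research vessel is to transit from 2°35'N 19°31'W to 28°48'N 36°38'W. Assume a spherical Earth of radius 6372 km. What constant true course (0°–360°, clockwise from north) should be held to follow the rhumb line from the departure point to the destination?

328.1°

Δψ = ln[tan(π/4+φ₂/2)/tan(π/4+φ₁/2)] = +0.4802
Δλ = -0.2987 rad (taken the short way round)
course = atan2(Δλ, Δψ) = 328.11°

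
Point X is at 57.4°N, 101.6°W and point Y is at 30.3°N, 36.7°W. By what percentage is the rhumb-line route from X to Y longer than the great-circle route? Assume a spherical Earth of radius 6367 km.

2.9%

Great circle: σ = 0.8990 rad → d_gc = Rσ = 5724.1 km
Rhumb: Δφ = -0.4730, Δλ = +1.1327, Δψ = -0.6742, q = Δφ/Δψ = 0.7015 → d_rh = R√(Δφ²+q²Δλ²) = 5888.0 km
Excess = (5888.0 − 5724.1) / 5724.1 = 163.9 / 5724.1 = 2.86% ≈ 2.9%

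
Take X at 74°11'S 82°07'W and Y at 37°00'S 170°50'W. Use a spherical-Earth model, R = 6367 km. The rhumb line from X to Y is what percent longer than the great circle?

Great circle: σ = 0.9473 rad → d_gc = Rσ = 6031.2 km
Rhumb: Δφ = +0.6490, Δλ = -1.5484, Δψ = +1.2779, q = Δφ/Δψ = 0.5078 → d_rh = R√(Δφ²+q²Δλ²) = 6491.4 km
Excess = (6491.4 − 6031.2) / 6031.2 = 460.2 / 6031.2 = 7.63% ≈ 7.6%

7.6%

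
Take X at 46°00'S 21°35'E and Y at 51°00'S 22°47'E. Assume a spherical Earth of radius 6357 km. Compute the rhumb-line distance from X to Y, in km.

562 km

Rhumb course C = atan2(Δλ, Δψ) with Δψ = ln[tan(π/4+φ₂/2)/tan(π/4+φ₁/2)] = -0.1318, Δλ = +0.0209 → C = 170.97°
d = R·|Δφ| / |cos C| = 6357·0.08727 / 0.98762 = 562 km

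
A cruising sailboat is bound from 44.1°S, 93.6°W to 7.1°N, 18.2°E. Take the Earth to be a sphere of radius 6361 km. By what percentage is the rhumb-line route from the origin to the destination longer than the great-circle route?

2.9%

Great circle: σ = 1.9291 rad → d_gc = Rσ = 12270.8 km
Rhumb: Δφ = +0.8936, Δλ = +1.9513, Δψ = +0.9836, q = Δφ/Δψ = 0.9085 → d_rh = R√(Δφ²+q²Δλ²) = 12628.5 km
Excess = (12628.5 − 12270.8) / 12270.8 = 357.7 / 12270.8 = 2.92% ≈ 2.9%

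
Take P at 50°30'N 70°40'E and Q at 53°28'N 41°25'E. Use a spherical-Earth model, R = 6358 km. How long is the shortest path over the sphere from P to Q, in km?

cos σ = sin φ₁ sin φ₂ + cos φ₁ cos φ₂ cos Δλ
      = sin(50.50°)sin(53.47°) + cos(50.50°)cos(53.47°)cos(-29.25°) = 0.9504
σ = 18.125° → d = Rσ = 6358·0.31634 = 2011 km

2011 km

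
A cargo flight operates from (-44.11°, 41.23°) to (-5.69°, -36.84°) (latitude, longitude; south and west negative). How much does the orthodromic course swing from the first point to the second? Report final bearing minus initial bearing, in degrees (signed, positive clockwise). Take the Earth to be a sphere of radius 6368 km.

Initial bearing θ₁ = atan2(sin Δλ cos φ₂, cos φ₁ sin φ₂ − sin φ₁ cos φ₂ cos Δλ) = 274.23°
Final bearing θ₂ = (initial bearing from the destination back to the start) + 180° = 313.98°
Δθ = θ₂ − θ₁ = +39.8°

+39.8°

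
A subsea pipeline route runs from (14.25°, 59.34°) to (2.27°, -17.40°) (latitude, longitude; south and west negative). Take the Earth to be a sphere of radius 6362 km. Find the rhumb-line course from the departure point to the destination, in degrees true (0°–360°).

Δψ = ln[tan(π/4+φ₂/2)/tan(π/4+φ₁/2)] = -0.2117
Δλ = -1.3394 rad (taken the short way round)
course = atan2(Δλ, Δψ) = 261.02°

261.0°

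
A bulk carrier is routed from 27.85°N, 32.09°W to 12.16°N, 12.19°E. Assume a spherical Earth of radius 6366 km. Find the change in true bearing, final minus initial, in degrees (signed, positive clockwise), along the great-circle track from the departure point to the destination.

At departure: θ₁ = atan2(sin Δλ cos φ₂, cos φ₁ sin φ₂ − sin φ₁ cos φ₂ cos Δλ) = 101.65°
At arrival: θ₂ = atan2(sin Δλ cos φ₁, −cos φ₂ sin φ₁ + sin φ₂ cos φ₁ cos Δλ) = 117.65°
Δθ = θ₂ − θ₁ = +16.0°

+16.0°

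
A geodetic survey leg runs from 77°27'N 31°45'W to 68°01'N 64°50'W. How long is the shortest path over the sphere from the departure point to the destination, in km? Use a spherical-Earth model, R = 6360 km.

cos σ = sin φ₁ sin φ₂ + cos φ₁ cos φ₂ cos Δλ
      = sin(77.45°)sin(68.02°) + cos(77.45°)cos(68.02°)cos(-33.08°) = 0.9733
σ = 13.272° → d = Rσ = 6360·0.23165 = 1473 km

1473 km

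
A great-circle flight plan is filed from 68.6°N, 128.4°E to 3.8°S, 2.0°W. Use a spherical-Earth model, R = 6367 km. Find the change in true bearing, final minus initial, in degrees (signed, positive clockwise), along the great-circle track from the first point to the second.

At departure: θ₁ = atan2(sin Δλ cos φ₂, cos φ₁ sin φ₂ − sin φ₁ cos φ₂ cos Δλ) = 307.26°
At arrival: θ₂ = atan2(sin Δλ cos φ₁, −cos φ₂ sin φ₁ + sin φ₂ cos φ₁ cos Δλ) = 196.92°
Δθ = θ₂ − θ₁ = -110.3°

-110.3°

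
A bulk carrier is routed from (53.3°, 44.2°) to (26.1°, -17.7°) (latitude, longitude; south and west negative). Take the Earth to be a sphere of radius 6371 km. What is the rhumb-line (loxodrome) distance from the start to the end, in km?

Rhumb course C = atan2(Δλ, Δψ) with Δψ = ln[tan(π/4+φ₂/2)/tan(π/4+φ₁/2)] = -0.6314, Δλ = -1.0804 → C = 239.70°
d = R·|Δφ| / |cos C| = 6371·0.47473 / 0.50459 = 5994 km

5994 km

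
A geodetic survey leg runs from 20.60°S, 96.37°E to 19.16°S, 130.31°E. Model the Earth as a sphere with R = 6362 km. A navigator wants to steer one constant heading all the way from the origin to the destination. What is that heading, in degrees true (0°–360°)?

87.4°

Meridional parts: M(φ₁)=-0.3675, M(φ₂)=-0.3408 → ΔM = +0.0267;  Δλ = +0.5924 rad
tan C = Δλ / ΔM = +22.1641 → C = 87.42°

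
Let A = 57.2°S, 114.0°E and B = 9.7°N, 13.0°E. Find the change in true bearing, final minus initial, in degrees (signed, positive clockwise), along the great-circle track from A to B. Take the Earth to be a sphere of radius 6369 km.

Initial bearing θ₁ = atan2(sin Δλ cos φ₂, cos φ₁ sin φ₂ − sin φ₁ cos φ₂ cos Δλ) = 266.05°
Final bearing θ₂ = (initial bearing from the destination back to the start) + 180° = 326.75°
Δθ = θ₂ − θ₁ = +60.7°

+60.7°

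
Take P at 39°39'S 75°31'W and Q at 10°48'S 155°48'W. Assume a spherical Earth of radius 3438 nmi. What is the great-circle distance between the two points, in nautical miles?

4542 nmi

cos σ = sin φ₁ sin φ₂ + cos φ₁ cos φ₂ cos Δλ
      = sin(-39.65°)sin(-10.80°) + cos(-39.65°)cos(-10.80°)cos(-80.28°) = 0.2472
σ = 75.687° → d = Rσ = 3438·1.32099 = 4542 nmi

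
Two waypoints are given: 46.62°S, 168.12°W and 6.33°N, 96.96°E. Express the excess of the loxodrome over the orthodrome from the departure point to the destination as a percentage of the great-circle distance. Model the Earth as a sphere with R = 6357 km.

Great circle: σ = 1.7099 rad → d_gc = Rσ = 10870.0 km
Rhumb: Δφ = +0.9242, Δλ = -1.6567, Δψ = +1.0326, q = Δφ/Δψ = 0.8949 → d_rh = R√(Δφ²+q²Δλ²) = 11106.0 km
Excess = (11106.0 − 10870.0) / 10870.0 = 236.0 / 10870.0 = 2.17% ≈ 2.2%

2.2%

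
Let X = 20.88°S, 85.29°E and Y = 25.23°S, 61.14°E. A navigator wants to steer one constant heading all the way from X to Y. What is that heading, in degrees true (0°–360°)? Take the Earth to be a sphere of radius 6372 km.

Meridional parts: M(φ₁)=-0.3728, M(φ₂)=-0.4553 → ΔM = -0.0825;  Δλ = -0.4215 rad
tan C = Δλ / ΔM = +5.1066 → C = 258.92°

258.9°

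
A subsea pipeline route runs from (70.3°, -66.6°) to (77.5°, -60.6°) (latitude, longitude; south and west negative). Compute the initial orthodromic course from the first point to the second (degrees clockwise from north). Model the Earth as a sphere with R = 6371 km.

θ = atan2( sin Δλ·cos φ₂ ,  cos φ₁ sin φ₂ − sin φ₁ cos φ₂ cos Δλ )
  = atan2(+0.0226, +0.1264) = 10.14°

10.1°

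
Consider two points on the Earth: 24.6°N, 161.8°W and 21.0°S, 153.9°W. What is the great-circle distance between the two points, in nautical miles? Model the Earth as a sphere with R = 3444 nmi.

Haversine: a = sin²(Δφ/2)+cos φ₁ cos φ₂ sin²(Δλ/2) = 0.15420;  σ = 2·atan2(√a,√(1−a))
σ = 46.243° → d = Rσ = 3444·0.80708 = 2780 nmi

2780 nmi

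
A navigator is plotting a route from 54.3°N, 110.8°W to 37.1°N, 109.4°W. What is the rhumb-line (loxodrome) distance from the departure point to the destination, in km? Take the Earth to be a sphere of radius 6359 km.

1912 km

Δψ = ln[tan(π/4+φ₂/2)/tan(π/4+φ₁/2)] = -0.4349;  Δφ = -0.3002 rad,  Δλ = +0.0244 rad
q = Δφ/Δψ = 0.6902
d = R·√(Δφ² + q²Δλ²) = 6359·0.30067 = 1912 km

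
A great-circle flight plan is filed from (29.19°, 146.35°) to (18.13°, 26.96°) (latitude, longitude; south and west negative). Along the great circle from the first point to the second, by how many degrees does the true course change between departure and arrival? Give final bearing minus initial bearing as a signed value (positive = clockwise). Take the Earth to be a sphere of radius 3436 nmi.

At departure: θ₁ = atan2(sin Δλ cos φ₂, cos φ₁ sin φ₂ − sin φ₁ cos φ₂ cos Δλ) = 301.08°
At arrival: θ₂ = atan2(sin Δλ cos φ₁, −cos φ₂ sin φ₁ + sin φ₂ cos φ₁ cos Δλ) = 231.88°
Δθ = θ₂ − θ₁ = -69.2°

-69.2°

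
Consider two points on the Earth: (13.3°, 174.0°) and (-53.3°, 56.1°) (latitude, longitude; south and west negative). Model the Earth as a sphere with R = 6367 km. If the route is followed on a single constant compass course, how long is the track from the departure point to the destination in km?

Rhumb course C = atan2(Δλ, Δψ) with Δψ = ln[tan(π/4+φ₂/2)/tan(π/4+φ₁/2)] = -1.3378, Δλ = -2.0577 → C = 236.97°
d = R·|Δφ| / |cos C| = 6367·1.16239 / 0.54507 = 13578 km

13578 km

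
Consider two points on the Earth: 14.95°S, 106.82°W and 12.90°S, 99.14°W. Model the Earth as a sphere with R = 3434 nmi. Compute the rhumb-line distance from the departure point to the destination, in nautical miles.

Rhumb course C = atan2(Δλ, Δψ) with Δψ = ln[tan(π/4+φ₂/2)/tan(π/4+φ₁/2)] = +0.0369, Δλ = +0.1340 → C = 74.62°
d = R·|Δφ| / |cos C| = 3434·0.03578 / 0.26518 = 463 nmi

463 nmi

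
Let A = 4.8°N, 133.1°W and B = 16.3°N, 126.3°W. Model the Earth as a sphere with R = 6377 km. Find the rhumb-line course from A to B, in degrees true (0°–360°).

30.1°

Meridional parts: M(φ₁)=+0.0839, M(φ₂)=+0.2884 → ΔM = +0.2045;  Δλ = +0.1187 rad
tan C = Δλ / ΔM = +0.5803 → C = 30.13°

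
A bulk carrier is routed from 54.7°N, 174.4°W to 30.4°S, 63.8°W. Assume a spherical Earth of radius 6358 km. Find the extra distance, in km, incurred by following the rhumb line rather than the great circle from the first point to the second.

290 km

Great circle: cos σ = sin φ₁ sin φ₂ + cos φ₁ cos φ₂ cos Δλ,  σ = 2.1998 rad → d_gc = 13986.4 km
Rhumb line: Δψ = -1.7025, q = Δφ/Δψ = 0.8724, d_rh = R√(Δφ²+q²Δλ²) = 14276.4 km
Excess = 14276.4 − 13986.4 = 290.0 ≈ 290 km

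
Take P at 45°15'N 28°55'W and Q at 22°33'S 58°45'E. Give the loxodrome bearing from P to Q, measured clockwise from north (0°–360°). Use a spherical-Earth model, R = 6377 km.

130.2°

Meridional parts: M(φ₁)=+0.8876, M(φ₂)=-0.4041 → ΔM = -1.2917;  Δλ = +1.5301 rad
tan C = Δλ / ΔM = -1.1845 → C = 130.17°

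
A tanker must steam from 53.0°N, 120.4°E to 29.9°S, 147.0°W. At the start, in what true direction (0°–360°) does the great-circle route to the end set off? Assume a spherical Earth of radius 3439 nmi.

107.2°

N = sin Δλ·cos φ₂ = +0.8660;  D = cos φ₁ sin φ₂ − sin φ₁ cos φ₂ cos Δλ = -0.2686
initial course = atan2(N, D) = 107.23°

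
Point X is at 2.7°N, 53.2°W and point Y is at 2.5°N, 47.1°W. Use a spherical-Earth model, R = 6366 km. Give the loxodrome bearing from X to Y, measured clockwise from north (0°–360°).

91.9°

Meridional parts: M(φ₁)=+0.0471, M(φ₂)=+0.0436 → ΔM = -0.0035;  Δλ = +0.1065 rad
tan C = Δλ / ΔM = -30.4686 → C = 91.88°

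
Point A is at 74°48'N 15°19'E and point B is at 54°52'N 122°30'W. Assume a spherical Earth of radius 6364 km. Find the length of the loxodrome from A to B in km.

Δψ = ln[tan(π/4+φ₂/2)/tan(π/4+φ₁/2)] = -0.8640;  Δφ = -0.3479 rad,  Δλ = -2.4054 rad
q = Δφ/Δψ = 0.4027
d = R·√(Δφ² + q²Δλ²) = 6364·1.02913 = 6549 km

6549 km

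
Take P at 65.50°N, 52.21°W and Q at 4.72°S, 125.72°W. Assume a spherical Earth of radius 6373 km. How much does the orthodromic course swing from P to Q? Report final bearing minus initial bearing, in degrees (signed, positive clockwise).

-49.6°

At departure: θ₁ = atan2(sin Δλ cos φ₂, cos φ₁ sin φ₂ − sin φ₁ cos φ₂ cos Δλ) = 253.03°
At arrival: θ₂ = atan2(sin Δλ cos φ₁, −cos φ₂ sin φ₁ + sin φ₂ cos φ₁ cos Δλ) = 203.45°
Δθ = θ₂ − θ₁ = -49.6°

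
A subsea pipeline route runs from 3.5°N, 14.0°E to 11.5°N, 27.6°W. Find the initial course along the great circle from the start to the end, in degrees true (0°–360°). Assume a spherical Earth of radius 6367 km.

283.3°

θ = atan2( sin Δλ·cos φ₂ ,  cos φ₁ sin φ₂ − sin φ₁ cos φ₂ cos Δλ )
  = atan2(-0.6506, +0.1543) = 283.34°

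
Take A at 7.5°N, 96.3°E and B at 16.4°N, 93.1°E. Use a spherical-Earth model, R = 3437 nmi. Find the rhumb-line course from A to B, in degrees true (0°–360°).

340.6°

Δψ = ln[tan(π/4+φ₂/2)/tan(π/4+φ₁/2)] = +0.1589
Δλ = -0.0559 rad (taken the short way round)
course = atan2(Δλ, Δψ) = 340.64°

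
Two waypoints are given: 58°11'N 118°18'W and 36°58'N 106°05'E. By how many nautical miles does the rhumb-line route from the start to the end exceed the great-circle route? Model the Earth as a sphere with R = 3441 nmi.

858 nmi

Great circle: cos σ = sin φ₁ sin φ₂ + cos φ₁ cos φ₂ cos Δλ,  σ = 1.3593 rad → d_gc = 4677.26 nmi
Rhumb line: Δψ = -0.5600, q = Δφ/Δψ = 0.6613, d_rh = R√(Δφ²+q²Δλ²) = 5534.80 nmi
Excess = 5534.80 − 4677.26 = 857.54 ≈ 858 nmi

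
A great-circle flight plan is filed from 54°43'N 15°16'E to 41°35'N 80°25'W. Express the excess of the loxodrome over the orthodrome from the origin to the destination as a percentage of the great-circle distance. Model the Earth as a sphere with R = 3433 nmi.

Great circle: σ = 1.0483 rad → d_gc = Rσ = 3599.0 nmi
Rhumb: Δφ = -0.2292, Δλ = -1.6700, Δψ = -0.3462, q = Δφ/Δψ = 0.6620 → d_rh = R√(Δφ²+q²Δλ²) = 3876.3 nmi
Excess = (3876.3 − 3599.0) / 3599.0 = 277.3 / 3599.0 = 7.70% ≈ 7.7%

7.7%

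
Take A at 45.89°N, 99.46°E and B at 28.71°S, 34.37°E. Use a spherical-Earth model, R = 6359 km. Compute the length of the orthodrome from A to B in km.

10548 km

Haversine: a = sin²(Δφ/2)+cos φ₁ cos φ₂ sin²(Δλ/2) = 0.54389;  σ = 2·atan2(√a,√(1−a))
σ = 95.036° → d = Rσ = 6359·1.65870 = 10548 km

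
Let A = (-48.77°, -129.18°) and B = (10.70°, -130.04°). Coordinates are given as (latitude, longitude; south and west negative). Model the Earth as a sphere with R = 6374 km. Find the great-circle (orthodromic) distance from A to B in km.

cos σ = sin φ₁ sin φ₂ + cos φ₁ cos φ₂ cos Δλ
      = sin(-48.77°)sin(10.70°) + cos(-48.77°)cos(10.70°)cos(-0.86°) = 0.5079
σ = 59.475° → d = Rσ = 6374·1.03803 = 6616 km

6616 km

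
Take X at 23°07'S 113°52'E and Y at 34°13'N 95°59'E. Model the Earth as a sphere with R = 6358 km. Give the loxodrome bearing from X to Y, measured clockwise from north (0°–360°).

Meridional parts: M(φ₁)=-0.4149, M(φ₂)=+0.6362 → ΔM = +1.0511;  Δλ = -0.3121 rad
tan C = Δλ / ΔM = -0.2969 → C = 343.46°

343.5°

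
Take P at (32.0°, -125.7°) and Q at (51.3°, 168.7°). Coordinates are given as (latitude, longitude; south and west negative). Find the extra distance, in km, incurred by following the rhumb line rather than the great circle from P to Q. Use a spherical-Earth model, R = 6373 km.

151 km

Great circle: cos σ = sin φ₁ sin φ₂ + cos φ₁ cos φ₂ cos Δλ,  σ = 0.8859 rad → d_gc = 5645.7 km
Rhumb line: Δψ = +0.4564, q = Δφ/Δψ = 0.7380, d_rh = R√(Δφ²+q²Δλ²) = 5797.0 km
Excess = 5797.0 − 5645.7 = 151.3 ≈ 151 km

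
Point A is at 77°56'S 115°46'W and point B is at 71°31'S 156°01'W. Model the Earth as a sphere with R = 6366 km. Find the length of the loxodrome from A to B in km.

1362 km

Δψ = ln[tan(π/4+φ₂/2)/tan(π/4+φ₁/2)] = +0.4314;  Δφ = +0.1120 rad,  Δλ = -0.7025 rad
q = Δφ/Δψ = 0.2596
d = R·√(Δφ² + q²Δλ²) = 6366·0.21400 = 1362 km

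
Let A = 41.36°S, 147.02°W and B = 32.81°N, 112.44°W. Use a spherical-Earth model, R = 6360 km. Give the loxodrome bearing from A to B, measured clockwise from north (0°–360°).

Meridional parts: M(φ₁)=-0.7942, M(φ₂)=+0.6068 → ΔM = +1.4010;  Δλ = +0.6035 rad
tan C = Δλ / ΔM = +0.4308 → C = 23.31°

23.3°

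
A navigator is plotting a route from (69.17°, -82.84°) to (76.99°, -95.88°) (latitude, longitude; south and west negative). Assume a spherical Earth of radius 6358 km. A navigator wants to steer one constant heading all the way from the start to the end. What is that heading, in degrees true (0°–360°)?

334.5°

Meridional parts: M(φ₁)=+1.6939, M(φ₂)=+2.1713 → ΔM = +0.4775;  Δλ = -0.2276 rad
tan C = Δλ / ΔM = -0.4767 → C = 334.51°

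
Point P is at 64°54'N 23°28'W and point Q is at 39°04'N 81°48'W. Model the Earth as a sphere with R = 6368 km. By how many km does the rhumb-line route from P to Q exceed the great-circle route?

134 km

Great circle: cos σ = sin φ₁ sin φ₂ + cos φ₁ cos φ₂ cos Δλ,  σ = 0.7323 rad → d_gc = 4663.5 km
Rhumb line: Δψ = -0.7605, q = Δφ/Δψ = 0.5928, d_rh = R√(Δφ²+q²Δλ²) = 4797.5 km
Excess = 4797.5 − 4663.5 = 134.0 ≈ 134 km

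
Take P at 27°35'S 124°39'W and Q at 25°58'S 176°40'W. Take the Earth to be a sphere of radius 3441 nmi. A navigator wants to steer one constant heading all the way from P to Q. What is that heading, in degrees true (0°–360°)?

272.0°

Δψ = ln[tan(π/4+φ₂/2)/tan(π/4+φ₁/2)] = +0.0316
Δλ = -0.9079 rad (taken the short way round)
course = atan2(Δλ, Δψ) = 271.99°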